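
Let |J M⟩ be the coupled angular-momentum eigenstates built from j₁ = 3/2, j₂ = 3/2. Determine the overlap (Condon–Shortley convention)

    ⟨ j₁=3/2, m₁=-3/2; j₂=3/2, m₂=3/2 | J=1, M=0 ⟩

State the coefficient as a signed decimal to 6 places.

triangle: 2!×1!×1!/5! = 2/120
(j±m)!: 0!×3!×3!×0!×1!×1! = 36
prefactor² = (2J+1)×Δ×N² = 9/5
  k=2: +1/(2!×0!×1!×1!×0!×0!) = 1/2
Σ = 1/2  ⇒  CG² = 9/5×1/2² = 9/20
CG = +√(9/20) = +0.670820

+√(9/20) ≈ +0.670820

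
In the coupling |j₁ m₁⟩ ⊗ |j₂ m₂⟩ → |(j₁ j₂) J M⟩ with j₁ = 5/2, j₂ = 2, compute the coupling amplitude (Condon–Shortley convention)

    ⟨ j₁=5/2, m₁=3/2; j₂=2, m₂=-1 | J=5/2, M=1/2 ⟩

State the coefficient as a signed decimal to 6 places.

√[6·2!3!2!/8! · 4!1!1!3!3!2!] = √(216/35)
  +(−1)^0/∏(0,2,1,1,2,1)! = 1/4  (running 1/4)
  +(−1)^1/∏(1,1,0,0,3,2)! = -1/12  (running 1/6)
⟨..|..⟩ = √(216/35)·(1/6) = +0.414039

+0.414039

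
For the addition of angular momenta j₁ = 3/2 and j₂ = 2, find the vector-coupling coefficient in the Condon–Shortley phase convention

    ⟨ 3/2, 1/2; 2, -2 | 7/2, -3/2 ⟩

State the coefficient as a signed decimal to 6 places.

+0.377964  (= +√(1/7))

j₁+j₂−J=0  J+j₁−j₂=3  J−j₁+j₂=4  j₁+j₂+J+1=8
(j₁±m₁, j₂±m₂, J±M) = (2,1,0,4,2,5)
P² = 2304/7
sum k=0..0:
  [0] +1/48 = 1/48
S = 1/48
C² = P²·S² = 1/7 ; C = +0.377964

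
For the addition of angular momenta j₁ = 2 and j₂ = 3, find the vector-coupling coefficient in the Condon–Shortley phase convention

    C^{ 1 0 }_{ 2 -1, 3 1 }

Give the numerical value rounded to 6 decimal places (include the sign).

−√(8/35) ≈ -0.478091

j₁+j₂−J=4  J+j₁−j₂=0  J−j₁+j₂=2  j₁+j₂+J+1=7
(j₁±m₁, j₂±m₂, J±M) = (1,3,4,2,1,1)
P² = 288/35
sum k=3..3:
  [3] −1/6 = -1/6
S = -1/6
C² = P²·S² = 8/35 ; C = -0.478091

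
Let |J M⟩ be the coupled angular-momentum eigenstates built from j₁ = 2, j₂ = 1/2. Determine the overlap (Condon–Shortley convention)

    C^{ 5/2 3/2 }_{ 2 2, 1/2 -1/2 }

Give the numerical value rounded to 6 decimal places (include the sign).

triangle: 0!×4!×1!/6! = 24/720
(j±m)!: 4!×0!×0!×1!×4!×1! = 576
prefactor² = (2J+1)×Δ×N² = 576/5
  k=0: +1/(0!×0!×0!×0!×4!×1!) = 1/24
Σ = 1/24  ⇒  CG² = 576/5×1/24² = 1/5
CG = +√(1/5) = +0.447214

+√(1/5) = +0.447214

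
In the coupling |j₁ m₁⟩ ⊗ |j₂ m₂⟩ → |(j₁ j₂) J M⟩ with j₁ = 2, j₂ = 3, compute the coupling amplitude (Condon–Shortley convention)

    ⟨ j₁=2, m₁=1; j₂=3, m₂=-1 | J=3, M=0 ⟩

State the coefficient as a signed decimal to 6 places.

triangle: 2!·2!·4!/9! = 96/362880
(j±m)!: 3!·1!·2!·4!·3!·3! = 10368
prefactor² = (2J+1)·Δ·N² = 96/5
  k=0: +1/(0!·2!·1!·2!·1!·2!) = 1/8
  k=1: −1/(1!·1!·0!·1!·2!·3!) = -1/12
Σ = 1/24  ⇒  CG² = 96/5·1/24² = 1/30
CG = +√(1/30) = +0.182574

+0.182574  (= +√(1/30))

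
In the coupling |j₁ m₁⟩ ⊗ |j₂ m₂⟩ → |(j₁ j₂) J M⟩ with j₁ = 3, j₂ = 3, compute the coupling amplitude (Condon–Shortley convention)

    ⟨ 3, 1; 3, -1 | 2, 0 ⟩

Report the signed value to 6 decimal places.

√[5·4!2!2!/9! · 4!2!2!4!2!2!] = √(256/21)
  +(−1)^0/∏(0,4,2,2,0,0)! = 1/96  (running 1/96)
  +(−1)^1/∏(1,3,1,1,1,1)! = -1/6  (running -5/32)
  +(−1)^2/∏(2,2,0,0,2,2)! = 1/16  (running -3/32)
⟨..|..⟩ = √(256/21)·(-3/32) = -0.327327

-0.327327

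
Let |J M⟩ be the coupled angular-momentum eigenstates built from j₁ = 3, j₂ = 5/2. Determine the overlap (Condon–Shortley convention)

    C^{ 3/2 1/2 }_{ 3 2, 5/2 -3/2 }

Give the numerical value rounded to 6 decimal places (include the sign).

√[4·4!2!1!/8! · 5!1!1!4!2!1!] = √(192/7)
  +(−1)^0/∏(0,4,1,1,1,0)! = 1/24  (running 1/24)
  +(−1)^1/∏(1,3,0,0,2,1)! = -1/12  (running -1/24)
⟨..|..⟩ = √(192/7)·(-1/24) = -0.218218

−√(1/21) = -0.218218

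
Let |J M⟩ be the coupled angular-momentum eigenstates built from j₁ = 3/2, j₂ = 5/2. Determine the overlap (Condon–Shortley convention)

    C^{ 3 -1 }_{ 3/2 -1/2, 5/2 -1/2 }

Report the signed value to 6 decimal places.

-0.129099

j₁+j₂−J=1  J+j₁−j₂=2  J−j₁+j₂=4  j₁+j₂+J+1=8
(j₁±m₁, j₂±m₂, J±M) = (1,2,2,3,2,4)
P² = 48/5
sum k=0..1:
  [0] +1/8 = 1/8
  [1] −1/6 = -1/6
S = -1/24
C² = P²·S² = 1/60 ; C = -0.129099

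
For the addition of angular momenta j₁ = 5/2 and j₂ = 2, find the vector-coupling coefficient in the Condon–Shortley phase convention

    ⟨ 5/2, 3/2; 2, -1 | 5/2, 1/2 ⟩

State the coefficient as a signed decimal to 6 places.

+0.414039

triangle: 2!·3!·2!/8! = 24/40320
(j±m)!: 4!·1!·1!·3!·3!·2! = 1728
prefactor² = (2J+1)·Δ·N² = 216/35
  k=0: +1/(0!·2!·1!·1!·2!·1!) = 1/4
  k=1: −1/(1!·1!·0!·0!·3!·2!) = -1/12
Σ = 1/6  ⇒  CG² = 216/35·1/6² = 6/35
CG = +√(6/35) = +0.414039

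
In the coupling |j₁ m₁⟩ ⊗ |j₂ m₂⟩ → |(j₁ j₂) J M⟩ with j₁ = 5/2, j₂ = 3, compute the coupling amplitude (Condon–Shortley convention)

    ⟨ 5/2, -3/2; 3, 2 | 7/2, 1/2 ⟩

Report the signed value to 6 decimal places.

j₁+j₂−J=2  J+j₁−j₂=3  J−j₁+j₂=4  j₁+j₂+J+1=10
(j₁±m₁, j₂±m₂, J±M) = (1,4,5,1,4,3)
P² = 9216/35
sum k=1..2:
  [1] −1/144 = -1/144
  [2] +1/24 = 1/24
S = 5/144
C² = P²·S² = 20/63 ; C = +0.563436

+√(20/63) ≈ +0.563436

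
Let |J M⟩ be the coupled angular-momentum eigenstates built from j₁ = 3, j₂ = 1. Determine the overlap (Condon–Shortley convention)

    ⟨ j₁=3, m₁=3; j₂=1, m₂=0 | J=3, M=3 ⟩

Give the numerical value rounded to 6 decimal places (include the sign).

triangle: 1!·5!·1!/8! = 120/40320
(j±m)!: 6!·0!·1!·1!·6!·0! = 518400
prefactor² = (2J+1)·Δ·N² = 10800
  k=0: +1/(0!·1!·0!·1!·5!·0!) = 1/120
Σ = 1/120  ⇒  CG² = 10800·1/120² = 3/4
CG = +√(3/4) = +0.866025

+√(3/4) ≈ +0.866025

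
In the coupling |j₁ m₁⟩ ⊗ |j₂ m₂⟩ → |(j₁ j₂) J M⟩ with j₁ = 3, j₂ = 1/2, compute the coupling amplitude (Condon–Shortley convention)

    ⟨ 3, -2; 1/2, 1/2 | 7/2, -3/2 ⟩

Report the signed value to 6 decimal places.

triangle: 0!*6!*1!/8! = 720/40320
(j±m)!: 1!*5!*1!*0!*2!*5! = 28800
prefactor² = (2J+1)*Δ*N² = 28800/7
  k=0: +1/(0!*0!*5!*1!*1!*0!) = 1/120
Σ = 1/120  ⇒  CG² = 28800/7*1/120² = 2/7
CG = +√(2/7) = +0.534522

+√(2/7) ≈ +0.534522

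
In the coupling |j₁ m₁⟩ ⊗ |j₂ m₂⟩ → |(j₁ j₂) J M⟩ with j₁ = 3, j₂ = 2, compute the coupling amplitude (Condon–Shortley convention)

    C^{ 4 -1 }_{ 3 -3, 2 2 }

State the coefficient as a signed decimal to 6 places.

-0.207020  (= −√(3/70))

j₁+j₂−J=1  J+j₁−j₂=5  J−j₁+j₂=3  j₁+j₂+J+1=10
(j₁±m₁, j₂±m₂, J±M) = (0,6,4,0,3,5)
P² = 155520/7
sum k=1..1:
  [1] −1/720 = -1/720
S = -1/720
C² = P²·S² = 3/70 ; C = -0.207020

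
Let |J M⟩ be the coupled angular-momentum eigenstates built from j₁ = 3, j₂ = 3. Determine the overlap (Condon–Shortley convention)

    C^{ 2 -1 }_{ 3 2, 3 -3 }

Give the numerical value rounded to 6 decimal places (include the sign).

triangle: 4!*2!*2!/9! = 96/362880
(j±m)!: 5!*1!*0!*6!*1!*3! = 518400
prefactor² = (2J+1)*Δ*N² = 4800/7
  k=0: +1/(0!*4!*1!*0!*1!*2!) = 1/48
Σ = 1/48  ⇒  CG² = 4800/7*1/48² = 25/84
CG = +√(25/84) = +0.545545

+√(25/84) ≈ +0.545545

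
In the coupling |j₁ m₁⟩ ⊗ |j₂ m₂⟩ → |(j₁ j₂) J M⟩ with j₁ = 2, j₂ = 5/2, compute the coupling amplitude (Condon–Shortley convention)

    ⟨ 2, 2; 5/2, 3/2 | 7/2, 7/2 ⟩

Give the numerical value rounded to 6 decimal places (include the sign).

j₁+j₂−J=1  J+j₁−j₂=3  J−j₁+j₂=4  j₁+j₂+J+1=9
(j₁±m₁, j₂±m₂, J±M) = (4,0,4,1,7,0)
P² = 9216
sum k=0..0:
  [0] +1/144 = 1/144
S = 1/144
C² = P²·S² = 4/9 ; C = +0.666667

+√(4/9) = +0.666667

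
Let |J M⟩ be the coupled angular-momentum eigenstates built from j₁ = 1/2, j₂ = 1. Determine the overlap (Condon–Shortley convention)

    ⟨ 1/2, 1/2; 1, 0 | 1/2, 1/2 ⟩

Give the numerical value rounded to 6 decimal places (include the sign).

√[2·1!0!1!/3! · 1!0!1!1!1!0!] = √(1/3)
  +(−1)^0/∏(0,1,0,1,0,0)! = 1  (running 1)
⟨..|..⟩ = √(1/3)·(1) = +0.577350

+√(1/3) ≈ +0.577350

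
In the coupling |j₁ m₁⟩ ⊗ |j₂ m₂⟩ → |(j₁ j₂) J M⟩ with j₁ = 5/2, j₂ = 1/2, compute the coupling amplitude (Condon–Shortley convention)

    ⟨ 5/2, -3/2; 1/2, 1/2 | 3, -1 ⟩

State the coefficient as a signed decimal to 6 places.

triangle: 0!×5!×1!/7! = 120/5040
(j±m)!: 1!×4!×1!×0!×2!×4! = 1152
prefactor² = (2J+1)×Δ×N² = 192
  k=0: +1/(0!×0!×4!×1!×1!×0!) = 1/24
Σ = 1/24  ⇒  CG² = 192×1/24² = 1/3
CG = +√(1/3) = +0.577350

+√(1/3) = +0.577350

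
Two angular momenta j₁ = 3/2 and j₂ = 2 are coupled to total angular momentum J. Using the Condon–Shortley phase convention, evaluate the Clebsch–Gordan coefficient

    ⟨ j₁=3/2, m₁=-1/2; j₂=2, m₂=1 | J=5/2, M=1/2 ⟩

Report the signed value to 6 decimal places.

-0.597614

j₁+j₂−J=1  J+j₁−j₂=2  J−j₁+j₂=3  j₁+j₂+J+1=7
(j₁±m₁, j₂±m₂, J±M) = (1,2,3,1,3,2)
P² = 72/35
sum k=0..1:
  [0] +1/12 = 1/12
  [1] −1/2 = -1/2
S = -5/12
C² = P²·S² = 5/14 ; C = -0.597614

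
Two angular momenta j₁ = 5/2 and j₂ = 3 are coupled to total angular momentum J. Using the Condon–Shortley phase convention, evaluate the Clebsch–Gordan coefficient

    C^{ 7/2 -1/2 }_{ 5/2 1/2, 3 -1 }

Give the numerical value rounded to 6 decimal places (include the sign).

triangle: 2!·3!·4!/10! = 288/3628800
(j±m)!: 3!·2!·2!·4!·3!·4! = 82944
prefactor² = (2J+1)·Δ·N² = 9216/175
  k=0: +1/(0!·2!·2!·2!·1!·2!) = 1/16
  k=1: −1/(1!·1!·1!·1!·2!·3!) = -1/12
  k=2: +1/(2!·0!·0!·0!·3!·4!) = 1/288
Σ = -5/288  ⇒  CG² = 9216/175·(-5/288)² = 1/63
CG = −√(1/63) = -0.125988

−√(1/63) ≈ -0.125988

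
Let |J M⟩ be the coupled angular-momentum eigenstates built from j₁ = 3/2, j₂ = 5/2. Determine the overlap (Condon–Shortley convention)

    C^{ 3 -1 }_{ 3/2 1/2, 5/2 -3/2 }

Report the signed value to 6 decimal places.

+0.639010  (= +√(49/120))

√[7·1!2!4!/8! · 2!1!1!4!2!4!] = √(96/5)
  +(−1)^0/∏(0,1,1,1,1,3)! = 1/6  (running 1/6)
  +(−1)^1/∏(1,0,0,0,2,4)! = -1/48  (running 7/48)
⟨..|..⟩ = √(96/5)·(7/48) = +0.639010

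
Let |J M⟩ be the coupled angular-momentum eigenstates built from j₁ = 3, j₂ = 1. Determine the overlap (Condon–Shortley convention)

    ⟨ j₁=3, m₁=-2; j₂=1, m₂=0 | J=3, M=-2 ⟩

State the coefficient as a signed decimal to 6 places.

−√(1/3) = -0.577350

√[7·1!5!1!/8! · 1!5!1!1!1!5!] = √(300)
  +(−1)^0/∏(0,1,5,1,0,0)! = 1/120  (running 1/120)
  +(−1)^1/∏(1,0,4,0,1,1)! = -1/24  (running -1/30)
⟨..|..⟩ = √(300)·(-1/30) = -0.577350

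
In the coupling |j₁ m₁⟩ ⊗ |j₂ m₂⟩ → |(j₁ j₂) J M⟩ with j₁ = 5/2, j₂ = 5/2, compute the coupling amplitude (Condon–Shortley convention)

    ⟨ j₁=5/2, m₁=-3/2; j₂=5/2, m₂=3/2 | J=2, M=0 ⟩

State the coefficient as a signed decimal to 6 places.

triangle: 3!·2!·2!/8! = 24/40320
(j±m)!: 1!·4!·4!·1!·2!·2! = 2304
prefactor² = (2J+1)·Δ·N² = 48/7
  k=2: +1/(2!·1!·2!·2!·0!·0!) = 1/8
  k=3: −1/(3!·0!·1!·1!·1!·1!) = -1/6
Σ = -1/24  ⇒  CG² = 48/7·(-1/24)² = 1/84
CG = −√(1/84) = -0.109109

−√(1/84) = -0.109109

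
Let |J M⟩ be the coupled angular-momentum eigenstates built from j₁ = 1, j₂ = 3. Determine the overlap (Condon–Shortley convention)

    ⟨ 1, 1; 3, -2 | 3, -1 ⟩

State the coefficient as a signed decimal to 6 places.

triangle: 1!*1!*5!/8! = 120/40320
(j±m)!: 2!*0!*1!*5!*2!*4! = 11520
prefactor² = (2J+1)*Δ*N² = 240
  k=0: +1/(0!*1!*0!*1!*1!*4!) = 1/24
Σ = 1/24  ⇒  CG² = 240*1/24² = 5/12
CG = +√(5/12) = +0.645497

+√(5/12) = +0.645497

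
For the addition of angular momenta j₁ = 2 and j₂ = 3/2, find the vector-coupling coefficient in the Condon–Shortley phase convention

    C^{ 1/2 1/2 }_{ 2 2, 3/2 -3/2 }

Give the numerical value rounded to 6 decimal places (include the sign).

+0.632456

√[2·3!1!0!/5! · 4!0!0!3!1!0!] = √(72/5)
  +(−1)^0/∏(0,3,0,0,1,0)! = 1/6  (running 1/6)
⟨..|..⟩ = √(72/5)·(1/6) = +0.632456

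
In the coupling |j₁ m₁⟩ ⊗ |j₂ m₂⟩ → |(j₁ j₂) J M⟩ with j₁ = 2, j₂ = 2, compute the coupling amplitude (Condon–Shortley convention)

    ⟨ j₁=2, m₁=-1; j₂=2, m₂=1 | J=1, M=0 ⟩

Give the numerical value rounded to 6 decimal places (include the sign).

√[3·3!1!1!/6! · 1!3!3!1!1!1!] = √(9/10)
  +(−1)^2/∏(2,1,1,1,0,0)! = 1/2  (running 1/2)
  +(−1)^3/∏(3,0,0,0,1,1)! = -1/6  (running 1/3)
⟨..|..⟩ = √(9/10)·(1/3) = +0.316228

+0.316228  (= +√(1/10))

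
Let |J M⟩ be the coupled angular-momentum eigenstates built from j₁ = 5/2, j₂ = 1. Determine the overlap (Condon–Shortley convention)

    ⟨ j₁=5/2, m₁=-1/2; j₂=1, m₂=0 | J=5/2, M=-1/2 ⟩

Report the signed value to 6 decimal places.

triangle: 1!·4!·1!/7! = 24/5040
(j±m)!: 2!·3!·1!·1!·2!·3! = 144
prefactor² = (2J+1)·Δ·N² = 144/35
  k=0: +1/(0!·1!·3!·1!·1!·0!) = 1/6
  k=1: −1/(1!·0!·2!·0!·2!·1!) = -1/4
Σ = -1/12  ⇒  CG² = 144/35·(-1/12)² = 1/35
CG = −√(1/35) = -0.169031

−√(1/35) ≈ -0.169031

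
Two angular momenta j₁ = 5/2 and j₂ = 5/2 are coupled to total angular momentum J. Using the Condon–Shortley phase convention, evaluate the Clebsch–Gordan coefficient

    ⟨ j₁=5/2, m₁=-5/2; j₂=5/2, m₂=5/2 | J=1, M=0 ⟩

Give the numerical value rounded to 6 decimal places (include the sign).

+0.597614

j₁+j₂−J=4  J+j₁−j₂=1  J−j₁+j₂=1  j₁+j₂+J+1=7
(j₁±m₁, j₂±m₂, J±M) = (0,5,5,0,1,1)
P² = 1440/7
sum k=4..4:
  [4] +1/24 = 1/24
S = 1/24
C² = P²·S² = 5/14 ; C = +0.597614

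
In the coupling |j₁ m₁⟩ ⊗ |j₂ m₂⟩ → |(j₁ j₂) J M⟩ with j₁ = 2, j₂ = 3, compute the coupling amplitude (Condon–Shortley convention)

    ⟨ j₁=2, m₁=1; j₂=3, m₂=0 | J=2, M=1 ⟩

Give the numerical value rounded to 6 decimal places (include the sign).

√[5·3!1!3!/8! · 3!1!3!3!3!1!] = √(81/14)
  +(−1)^0/∏(0,3,1,3,0,0)! = 1/36  (running 1/36)
  +(−1)^1/∏(1,2,0,2,1,1)! = -1/4  (running -2/9)
⟨..|..⟩ = √(81/14)·(-2/9) = -0.534522

-0.534522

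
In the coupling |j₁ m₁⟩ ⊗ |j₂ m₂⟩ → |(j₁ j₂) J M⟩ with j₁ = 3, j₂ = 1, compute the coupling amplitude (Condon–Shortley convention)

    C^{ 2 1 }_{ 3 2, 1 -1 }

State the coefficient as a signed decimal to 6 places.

√[5·2!4!0!/7! · 5!1!0!2!3!1!] = √(480/7)
  +(−1)^0/∏(0,2,1,0,3,0)! = 1/12  (running 1/12)
⟨..|..⟩ = √(480/7)·(1/12) = +0.690066

+0.690066  (= +√(10/21))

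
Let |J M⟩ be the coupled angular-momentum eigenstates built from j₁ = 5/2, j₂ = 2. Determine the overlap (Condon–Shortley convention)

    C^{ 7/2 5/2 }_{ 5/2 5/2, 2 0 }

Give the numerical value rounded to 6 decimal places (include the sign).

√[8·1!4!3!/9! · 5!0!2!2!6!1!] = √(7680/7)
  +(−1)^0/∏(0,1,0,2,4,1)! = 1/48  (running 1/48)
⟨..|..⟩ = √(7680/7)·(1/48) = +0.690066

+√(10/21) = +0.690066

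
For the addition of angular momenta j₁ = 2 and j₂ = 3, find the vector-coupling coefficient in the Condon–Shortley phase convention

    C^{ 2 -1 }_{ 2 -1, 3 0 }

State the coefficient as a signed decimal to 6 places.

√[5·3!1!3!/8! · 1!3!3!3!1!3!] = √(81/14)
  +(−1)^2/∏(2,1,1,1,0,2)! = 1/4  (running 1/4)
  +(−1)^3/∏(3,0,0,0,1,3)! = -1/36  (running 2/9)
⟨..|..⟩ = √(81/14)·(2/9) = +0.534522

+0.534522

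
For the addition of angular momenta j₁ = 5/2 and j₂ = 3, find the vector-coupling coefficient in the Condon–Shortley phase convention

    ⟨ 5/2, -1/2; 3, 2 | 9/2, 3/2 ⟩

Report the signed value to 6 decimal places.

√[10·1!4!5!/11! · 2!3!5!1!6!3!] = √(345600/77)
  +(−1)^0/∏(0,1,3,5,1,0)! = 1/720  (running 1/720)
  +(−1)^1/∏(1,0,2,4,2,1)! = -1/96  (running -13/1440)
⟨..|..⟩ = √(345600/77)·(-13/1440) = -0.604815

−√(169/462) = -0.604815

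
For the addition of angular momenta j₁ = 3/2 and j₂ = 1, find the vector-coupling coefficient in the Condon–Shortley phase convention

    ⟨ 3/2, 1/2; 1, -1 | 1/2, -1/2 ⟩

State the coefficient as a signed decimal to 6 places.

triangle: 2!*1!*0!/4! = 2/24
(j±m)!: 2!*1!*0!*2!*0!*1! = 4
prefactor² = (2J+1)*Δ*N² = 2/3
  k=0: +1/(0!*2!*1!*0!*0!*0!) = 1/2
Σ = 1/2  ⇒  CG² = 2/3*1/2² = 1/6
CG = +√(1/6) = +0.408248

+√(1/6) ≈ +0.408248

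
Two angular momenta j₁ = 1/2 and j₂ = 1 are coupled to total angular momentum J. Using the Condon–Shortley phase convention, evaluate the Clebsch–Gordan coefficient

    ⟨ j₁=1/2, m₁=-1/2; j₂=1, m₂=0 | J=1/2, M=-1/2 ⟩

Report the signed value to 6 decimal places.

-0.577350  (= −√(1/3))

√[2·1!0!1!/3! · 0!1!1!1!0!1!] = √(1/3)
  +(−1)^1/∏(1,0,0,0,0,1)! = -1  (running -1)
⟨..|..⟩ = √(1/3)·(-1) = -0.577350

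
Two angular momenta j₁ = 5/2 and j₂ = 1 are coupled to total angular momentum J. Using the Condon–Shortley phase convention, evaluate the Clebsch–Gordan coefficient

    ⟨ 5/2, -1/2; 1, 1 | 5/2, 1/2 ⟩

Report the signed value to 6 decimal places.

−√(18/35) = -0.717137

triangle: 1!·4!·1!/7! = 24/5040
(j±m)!: 2!·3!·2!·0!·3!·2! = 288
prefactor² = (2J+1)·Δ·N² = 288/35
  k=1: −1/(1!·0!·2!·1!·2!·0!) = -1/4
Σ = -1/4  ⇒  CG² = 288/35·(-1/4)² = 18/35
CG = −√(18/35) = -0.717137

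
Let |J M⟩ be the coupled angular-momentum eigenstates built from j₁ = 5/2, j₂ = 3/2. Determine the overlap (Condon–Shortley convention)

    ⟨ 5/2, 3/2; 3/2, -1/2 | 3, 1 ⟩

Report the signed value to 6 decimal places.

√[7·1!4!2!/8! · 4!1!1!2!4!2!] = √(96/5)
  +(−1)^0/∏(0,1,1,1,3,1)! = 1/6  (running 1/6)
  +(−1)^1/∏(1,0,0,0,4,2)! = -1/48  (running 7/48)
⟨..|..⟩ = √(96/5)·(7/48) = +0.639010

+√(49/120) = +0.639010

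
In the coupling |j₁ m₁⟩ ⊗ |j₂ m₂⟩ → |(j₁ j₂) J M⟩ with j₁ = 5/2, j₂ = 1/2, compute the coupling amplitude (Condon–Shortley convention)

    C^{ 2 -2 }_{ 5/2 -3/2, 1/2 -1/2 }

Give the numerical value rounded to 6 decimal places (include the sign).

triangle: 1!×4!×0!/6! = 24/720
(j±m)!: 1!×4!×0!×1!×0!×4! = 576
prefactor² = (2J+1)×Δ×N² = 96
  k=0: +1/(0!×1!×4!×0!×0!×0!) = 1/24
Σ = 1/24  ⇒  CG² = 96×1/24² = 1/6
CG = +√(1/6) = +0.408248

+0.408248  (= +√(1/6))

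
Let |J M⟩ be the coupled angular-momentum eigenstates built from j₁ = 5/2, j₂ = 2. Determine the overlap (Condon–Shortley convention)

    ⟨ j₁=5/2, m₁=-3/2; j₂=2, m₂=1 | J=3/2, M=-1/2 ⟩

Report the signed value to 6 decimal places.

triangle: 3!·2!·1!/7! = 12/5040
(j±m)!: 1!·4!·3!·1!·1!·2! = 288
prefactor² = (2J+1)·Δ·N² = 96/35
  k=2: +1/(2!·1!·2!·1!·0!·0!) = 1/4
  k=3: −1/(3!·0!·1!·0!·1!·1!) = -1/6
Σ = 1/12  ⇒  CG² = 96/35·1/12² = 2/105
CG = +√(2/105) = +0.138013

+√(2/105) ≈ +0.138013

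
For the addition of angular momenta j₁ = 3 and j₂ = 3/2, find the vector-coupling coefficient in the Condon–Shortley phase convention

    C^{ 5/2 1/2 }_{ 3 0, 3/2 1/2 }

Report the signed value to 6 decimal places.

triangle: 2!·4!·1!/8! = 48/40320
(j±m)!: 3!·3!·2!·1!·3!·2! = 864
prefactor² = (2J+1)·Δ·N² = 216/35
  k=1: −1/(1!·1!·2!·1!·2!·0!) = -1/4
  k=2: +1/(2!·0!·1!·0!·3!·1!) = 1/12
Σ = -1/6  ⇒  CG² = 216/35·(-1/6)² = 6/35
CG = −√(6/35) = -0.414039

−√(6/35) = -0.414039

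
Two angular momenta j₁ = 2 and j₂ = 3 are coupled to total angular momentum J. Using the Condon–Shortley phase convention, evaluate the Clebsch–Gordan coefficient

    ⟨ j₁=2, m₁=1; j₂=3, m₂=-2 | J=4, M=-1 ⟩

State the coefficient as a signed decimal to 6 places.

+0.591608  (= +√(7/20))

triangle: 1!*3!*5!/10! = 720/3628800
(j±m)!: 3!*1!*1!*5!*3!*5! = 518400
prefactor² = (2J+1)*Δ*N² = 6480/7
  k=0: +1/(0!*1!*1!*1!*2!*4!) = 1/48
  k=1: −1/(1!*0!*0!*0!*3!*5!) = -1/720
Σ = 7/360  ⇒  CG² = 6480/7*7/360² = 7/20
CG = +√(7/20) = +0.591608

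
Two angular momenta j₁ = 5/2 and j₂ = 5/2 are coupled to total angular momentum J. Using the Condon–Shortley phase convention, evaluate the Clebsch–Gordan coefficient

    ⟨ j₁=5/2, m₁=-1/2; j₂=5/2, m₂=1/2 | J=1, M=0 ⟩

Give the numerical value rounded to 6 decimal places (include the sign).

+√(1/70) = +0.119523

√[3·4!1!1!/7! · 2!3!3!2!1!1!] = √(72/35)
  +(−1)^2/∏(2,2,1,1,0,0)! = 1/4  (running 1/4)
  +(−1)^3/∏(3,1,0,0,1,1)! = -1/6  (running 1/12)
⟨..|..⟩ = √(72/35)·(1/12) = +0.119523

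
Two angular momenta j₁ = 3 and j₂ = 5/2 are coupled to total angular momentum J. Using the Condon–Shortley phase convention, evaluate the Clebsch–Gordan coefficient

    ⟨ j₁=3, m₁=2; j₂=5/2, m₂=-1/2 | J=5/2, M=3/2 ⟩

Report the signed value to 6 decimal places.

triangle: 3!*3!*2!/9! = 72/362880
(j±m)!: 5!*1!*2!*3!*4!*1! = 34560
prefactor² = (2J+1)*Δ*N² = 288/7
  k=0: +1/(0!*3!*1!*2!*2!*0!) = 1/24
  k=1: −1/(1!*2!*0!*1!*3!*1!) = -1/12
Σ = -1/24  ⇒  CG² = 288/7*(-1/24)² = 1/14
CG = −√(1/14) = -0.267261

−√(1/14) ≈ -0.267261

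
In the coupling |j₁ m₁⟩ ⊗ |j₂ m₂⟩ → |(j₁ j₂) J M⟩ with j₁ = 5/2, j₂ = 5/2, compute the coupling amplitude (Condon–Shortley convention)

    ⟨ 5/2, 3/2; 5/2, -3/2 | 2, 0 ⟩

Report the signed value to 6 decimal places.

+√(1/84) = +0.109109

triangle: 3!*2!*2!/8! = 24/40320
(j±m)!: 4!*1!*1!*4!*2!*2! = 2304
prefactor² = (2J+1)*Δ*N² = 48/7
  k=0: +1/(0!*3!*1!*1!*1!*1!) = 1/6
  k=1: −1/(1!*2!*0!*0!*2!*2!) = -1/8
Σ = 1/24  ⇒  CG² = 48/7*1/24² = 1/84
CG = +√(1/84) = +0.109109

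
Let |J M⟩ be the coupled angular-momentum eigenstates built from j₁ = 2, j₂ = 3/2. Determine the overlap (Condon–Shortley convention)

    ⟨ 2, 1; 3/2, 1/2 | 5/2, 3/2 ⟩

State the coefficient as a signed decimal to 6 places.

+0.169031

√[6·1!3!2!/7! · 3!1!2!1!4!1!] = √(144/35)
  +(−1)^0/∏(0,1,1,2,2,0)! = 1/4  (running 1/4)
  +(−1)^1/∏(1,0,0,1,3,1)! = -1/6  (running 1/12)
⟨..|..⟩ = √(144/35)·(1/12) = +0.169031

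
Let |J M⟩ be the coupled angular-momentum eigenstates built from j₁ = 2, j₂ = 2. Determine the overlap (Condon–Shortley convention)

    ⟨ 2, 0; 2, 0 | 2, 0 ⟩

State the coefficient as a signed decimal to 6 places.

−√(2/7) ≈ -0.534522

triangle: 2!*2!*2!/7! = 8/5040
(j±m)!: 2!*2!*2!*2!*2!*2! = 64
prefactor² = (2J+1)*Δ*N² = 32/63
  k=0: +1/(0!*2!*2!*2!*0!*0!) = 1/8
  k=1: −1/(1!*1!*1!*1!*1!*1!) = -1
  k=2: +1/(2!*0!*0!*0!*2!*2!) = 1/8
Σ = -3/4  ⇒  CG² = 32/63*(-3/4)² = 2/7
CG = −√(2/7) = -0.534522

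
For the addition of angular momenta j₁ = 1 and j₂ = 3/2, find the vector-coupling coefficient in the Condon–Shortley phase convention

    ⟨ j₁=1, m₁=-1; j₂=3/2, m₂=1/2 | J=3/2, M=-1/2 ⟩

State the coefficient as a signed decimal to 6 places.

j₁+j₂−J=1  J+j₁−j₂=1  J−j₁+j₂=2  j₁+j₂+J+1=5
(j₁±m₁, j₂±m₂, J±M) = (0,2,2,1,1,2)
P² = 8/15
sum k=1..1:
  [1] −1/1 = -1
S = -1
C² = P²·S² = 8/15 ; C = -0.730297

-0.730297  (= −√(8/15))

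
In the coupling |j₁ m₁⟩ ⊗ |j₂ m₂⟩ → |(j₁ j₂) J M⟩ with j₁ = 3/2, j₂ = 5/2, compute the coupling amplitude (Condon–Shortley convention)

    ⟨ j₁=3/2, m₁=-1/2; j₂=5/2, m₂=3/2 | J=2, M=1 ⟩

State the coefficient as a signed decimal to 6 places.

j₁+j₂−J=2  J+j₁−j₂=1  J−j₁+j₂=3  j₁+j₂+J+1=7
(j₁±m₁, j₂±m₂, J±M) = (1,2,4,1,3,1)
P² = 24/7
sum k=1..2:
  [1] −1/6 = -1/6
  [2] +1/4 = 1/4
S = 1/12
C² = P²·S² = 1/42 ; C = +0.154303

+0.154303  (= +√(1/42))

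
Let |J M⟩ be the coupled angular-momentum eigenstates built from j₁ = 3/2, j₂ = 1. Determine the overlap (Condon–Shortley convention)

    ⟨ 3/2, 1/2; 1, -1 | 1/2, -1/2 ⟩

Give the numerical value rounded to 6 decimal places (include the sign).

+√(1/6) ≈ +0.408248

√[2·2!1!0!/4! · 2!1!0!2!0!1!] = √(2/3)
  +(−1)^0/∏(0,2,1,0,0,0)! = 1/2  (running 1/2)
⟨..|..⟩ = √(2/3)·(1/2) = +0.408248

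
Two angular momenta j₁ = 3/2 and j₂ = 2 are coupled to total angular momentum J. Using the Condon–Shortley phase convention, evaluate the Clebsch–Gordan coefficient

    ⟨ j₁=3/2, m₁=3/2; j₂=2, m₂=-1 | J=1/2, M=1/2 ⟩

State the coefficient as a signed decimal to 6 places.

√[2·3!0!1!/5! · 3!0!1!3!1!0!] = √(18/5)
  +(−1)^0/∏(0,3,0,1,0,0)! = 1/6  (running 1/6)
⟨..|..⟩ = √(18/5)·(1/6) = +0.316228

+√(1/10) = +0.316228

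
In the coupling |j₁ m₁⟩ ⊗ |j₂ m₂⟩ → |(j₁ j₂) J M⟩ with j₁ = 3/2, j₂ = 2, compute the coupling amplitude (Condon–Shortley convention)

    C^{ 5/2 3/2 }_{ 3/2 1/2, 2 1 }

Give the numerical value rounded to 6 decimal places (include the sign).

−√(1/35) = -0.169031

j₁+j₂−J=1  J+j₁−j₂=2  J−j₁+j₂=3  j₁+j₂+J+1=7
(j₁±m₁, j₂±m₂, J±M) = (2,1,3,1,4,1)
P² = 144/35
sum k=0..1:
  [0] +1/6 = 1/6
  [1] −1/4 = -1/4
S = -1/12
C² = P²·S² = 1/35 ; C = -0.169031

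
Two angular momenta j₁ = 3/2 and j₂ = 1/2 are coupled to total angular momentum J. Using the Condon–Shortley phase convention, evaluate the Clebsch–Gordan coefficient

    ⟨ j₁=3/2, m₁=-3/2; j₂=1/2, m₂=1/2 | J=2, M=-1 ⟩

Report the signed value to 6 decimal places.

+0.500000  (= +√(1/4))

triangle: 0!×3!×1!/5! = 6/120
(j±m)!: 0!×3!×1!×0!×1!×3! = 36
prefactor² = (2J+1)×Δ×N² = 9
  k=0: +1/(0!×0!×3!×1!×0!×0!) = 1/6
Σ = 1/6  ⇒  CG² = 9×1/6² = 1/4
CG = +√(1/4) = +0.500000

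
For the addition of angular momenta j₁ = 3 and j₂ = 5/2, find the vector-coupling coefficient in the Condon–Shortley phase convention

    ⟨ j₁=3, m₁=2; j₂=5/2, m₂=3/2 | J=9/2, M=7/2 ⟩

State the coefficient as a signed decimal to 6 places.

√[10·1!5!4!/11! · 5!1!4!1!8!1!] = √(921600/11)
  +(−1)^0/∏(0,1,1,4,4,0)! = 1/576  (running 1/576)
  +(−1)^1/∏(1,0,0,3,5,1)! = -1/720  (running 1/2880)
⟨..|..⟩ = √(921600/11)·(1/2880) = +0.100504

+√(1/99) ≈ +0.100504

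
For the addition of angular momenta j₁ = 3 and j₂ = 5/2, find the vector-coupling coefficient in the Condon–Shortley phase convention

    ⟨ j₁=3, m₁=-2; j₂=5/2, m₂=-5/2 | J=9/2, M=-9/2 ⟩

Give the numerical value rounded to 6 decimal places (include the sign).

j₁+j₂−J=1  J+j₁−j₂=5  J−j₁+j₂=4  j₁+j₂+J+1=11
(j₁±m₁, j₂±m₂, J±M) = (1,5,0,5,0,9)
P² = 41472000/11
sum k=0..0:
  [0] +1/2880 = 1/2880
S = 1/2880
C² = P²·S² = 5/11 ; C = +0.674200

+√(5/11) = +0.674200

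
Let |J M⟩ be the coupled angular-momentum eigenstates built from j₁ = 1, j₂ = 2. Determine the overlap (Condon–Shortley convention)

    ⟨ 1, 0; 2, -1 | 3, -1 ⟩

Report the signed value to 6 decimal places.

j₁+j₂−J=0  J+j₁−j₂=2  J−j₁+j₂=4  j₁+j₂+J+1=7
(j₁±m₁, j₂±m₂, J±M) = (1,1,1,3,2,4)
P² = 96/5
sum k=0..0:
  [0] +1/6 = 1/6
S = 1/6
C² = P²·S² = 8/15 ; C = +0.730297

+√(8/15) = +0.730297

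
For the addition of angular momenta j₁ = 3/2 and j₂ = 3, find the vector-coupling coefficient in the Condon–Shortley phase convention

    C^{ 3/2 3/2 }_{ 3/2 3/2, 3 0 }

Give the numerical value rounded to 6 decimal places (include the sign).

+0.169031  (= +√(1/35))

triangle: 3!*0!*3!/7! = 36/5040
(j±m)!: 3!*0!*3!*3!*3!*0! = 1296
prefactor² = (2J+1)*Δ*N² = 1296/35
  k=0: +1/(0!*3!*0!*3!*0!*0!) = 1/36
Σ = 1/36  ⇒  CG² = 1296/35*1/36² = 1/35
CG = +√(1/35) = +0.169031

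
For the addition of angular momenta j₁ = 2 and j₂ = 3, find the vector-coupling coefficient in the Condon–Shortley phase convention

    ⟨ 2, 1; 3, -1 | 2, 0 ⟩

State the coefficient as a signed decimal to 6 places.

triangle: 3!×1!×3!/8! = 36/40320
(j±m)!: 3!×1!×2!×4!×2!×2! = 1152
prefactor² = (2J+1)×Δ×N² = 36/7
  k=0: +1/(0!×3!×1!×2!×0!×1!) = 1/12
  k=1: −1/(1!×2!×0!×1!×1!×2!) = -1/4
Σ = -1/6  ⇒  CG² = 36/7×(-1/6)² = 1/7
CG = −√(1/7) = -0.377964

-0.377964  (= −√(1/7))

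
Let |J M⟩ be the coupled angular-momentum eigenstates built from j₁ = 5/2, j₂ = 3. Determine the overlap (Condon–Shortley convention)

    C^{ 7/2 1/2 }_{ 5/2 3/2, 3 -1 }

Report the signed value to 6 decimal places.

triangle: 2!*3!*4!/10! = 288/3628800
(j±m)!: 4!*1!*2!*4!*4!*3! = 165888
prefactor² = (2J+1)*Δ*N² = 18432/175
  k=0: +1/(0!*2!*1!*2!*2!*2!) = 1/16
  k=1: −1/(1!*1!*0!*1!*3!*3!) = -1/36
Σ = 5/144  ⇒  CG² = 18432/175*5/144² = 8/63
CG = +√(8/63) = +0.356348

+0.356348  (= +√(8/63))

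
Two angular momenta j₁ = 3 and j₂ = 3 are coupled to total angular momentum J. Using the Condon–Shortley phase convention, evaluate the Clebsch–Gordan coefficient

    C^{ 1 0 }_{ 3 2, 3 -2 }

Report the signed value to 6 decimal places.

j₁+j₂−J=5  J+j₁−j₂=1  J−j₁+j₂=1  j₁+j₂+J+1=8
(j₁±m₁, j₂±m₂, J±M) = (5,1,1,5,1,1)
P² = 900/7
sum k=0..1:
  [0] +1/120 = 1/120
  [1] −1/24 = -1/24
S = -1/30
C² = P²·S² = 1/7 ; C = -0.377964

-0.377964  (= −√(1/7))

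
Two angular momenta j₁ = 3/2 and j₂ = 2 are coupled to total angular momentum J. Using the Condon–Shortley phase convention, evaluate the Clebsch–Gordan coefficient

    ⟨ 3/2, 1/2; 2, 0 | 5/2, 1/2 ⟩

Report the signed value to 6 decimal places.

triangle: 1!·2!·3!/7! = 12/5040
(j±m)!: 2!·1!·2!·2!·3!·2! = 96
prefactor² = (2J+1)·Δ·N² = 48/35
  k=0: +1/(0!·1!·1!·2!·1!·1!) = 1/2
  k=1: −1/(1!·0!·0!·1!·2!·2!) = -1/4
Σ = 1/4  ⇒  CG² = 48/35·1/4² = 3/35
CG = +√(3/35) = +0.292770

+0.292770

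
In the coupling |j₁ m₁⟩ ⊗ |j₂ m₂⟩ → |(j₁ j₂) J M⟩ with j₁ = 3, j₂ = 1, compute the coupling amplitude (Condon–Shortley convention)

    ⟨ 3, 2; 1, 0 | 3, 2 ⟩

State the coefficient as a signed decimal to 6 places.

+√(1/3) = +0.577350

triangle: 1!*5!*1!/8! = 120/40320
(j±m)!: 5!*1!*1!*1!*5!*1! = 14400
prefactor² = (2J+1)*Δ*N² = 300
  k=0: +1/(0!*1!*1!*1!*4!*0!) = 1/24
  k=1: −1/(1!*0!*0!*0!*5!*1!) = -1/120
Σ = 1/30  ⇒  CG² = 300*1/30² = 1/3
CG = +√(1/3) = +0.577350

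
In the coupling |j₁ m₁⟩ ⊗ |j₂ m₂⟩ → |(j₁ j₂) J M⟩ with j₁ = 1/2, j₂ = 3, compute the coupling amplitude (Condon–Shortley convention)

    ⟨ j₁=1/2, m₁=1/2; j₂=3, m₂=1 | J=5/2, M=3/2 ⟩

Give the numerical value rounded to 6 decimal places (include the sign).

+√(2/7) = +0.534522

√[6·1!0!5!/7! · 1!0!4!2!4!1!] = √(1152/7)
  +(−1)^0/∏(0,1,0,4,0,1)! = 1/24  (running 1/24)
⟨..|..⟩ = √(1152/7)·(1/24) = +0.534522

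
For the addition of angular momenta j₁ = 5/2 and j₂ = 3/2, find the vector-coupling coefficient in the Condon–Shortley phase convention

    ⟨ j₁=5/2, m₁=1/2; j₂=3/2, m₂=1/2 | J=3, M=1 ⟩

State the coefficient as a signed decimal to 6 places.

−√(1/60) ≈ -0.129099

j₁+j₂−J=1  J+j₁−j₂=4  J−j₁+j₂=2  j₁+j₂+J+1=8
(j₁±m₁, j₂±m₂, J±M) = (3,2,2,1,4,2)
P² = 48/5
sum k=0..1:
  [0] +1/8 = 1/8
  [1] −1/6 = -1/6
S = -1/24
C² = P²·S² = 1/60 ; C = -0.129099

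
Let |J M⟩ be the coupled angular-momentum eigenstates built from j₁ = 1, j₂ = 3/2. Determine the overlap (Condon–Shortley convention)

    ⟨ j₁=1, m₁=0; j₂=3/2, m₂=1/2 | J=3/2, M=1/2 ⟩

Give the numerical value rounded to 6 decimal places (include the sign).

√[4·1!1!2!/5! · 1!1!2!1!2!1!] = √(4/15)
  +(−1)^0/∏(0,1,1,2,0,0)! = 1/2  (running 1/2)
  +(−1)^1/∏(1,0,0,1,1,1)! = -1  (running -1/2)
⟨..|..⟩ = √(4/15)·(-1/2) = -0.258199

−√(1/15) ≈ -0.258199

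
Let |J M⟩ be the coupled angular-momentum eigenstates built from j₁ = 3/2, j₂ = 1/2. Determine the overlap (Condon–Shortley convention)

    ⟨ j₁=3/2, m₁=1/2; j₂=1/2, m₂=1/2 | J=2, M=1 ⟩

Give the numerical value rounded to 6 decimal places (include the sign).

√[5·0!3!1!/5! · 2!1!1!0!3!1!] = √(3)
  +(−1)^0/∏(0,0,1,1,2,0)! = 1/2  (running 1/2)
⟨..|..⟩ = √(3)·(1/2) = +0.866025

+√(3/4) = +0.866025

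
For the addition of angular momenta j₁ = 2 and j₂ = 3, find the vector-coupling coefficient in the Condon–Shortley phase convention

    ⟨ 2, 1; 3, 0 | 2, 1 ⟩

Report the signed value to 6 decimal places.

−√(2/7) = -0.534522

j₁+j₂−J=3  J+j₁−j₂=1  J−j₁+j₂=3  j₁+j₂+J+1=8
(j₁±m₁, j₂±m₂, J±M) = (3,1,3,3,3,1)
P² = 81/14
sum k=0..1:
  [0] +1/36 = 1/36
  [1] −1/4 = -1/4
S = -2/9
C² = P²·S² = 2/7 ; C = -0.534522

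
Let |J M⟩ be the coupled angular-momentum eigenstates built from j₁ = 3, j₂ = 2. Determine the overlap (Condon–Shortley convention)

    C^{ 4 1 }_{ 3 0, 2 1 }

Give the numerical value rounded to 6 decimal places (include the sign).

-0.462910  (= −√(3/14))

√[9·1!5!3!/10! · 3!3!3!1!5!3!] = √(1944/7)
  +(−1)^0/∏(0,1,3,3,2,0)! = 1/72  (running 1/72)
  +(−1)^1/∏(1,0,2,2,3,1)! = -1/24  (running -1/36)
⟨..|..⟩ = √(1944/7)·(-1/36) = -0.462910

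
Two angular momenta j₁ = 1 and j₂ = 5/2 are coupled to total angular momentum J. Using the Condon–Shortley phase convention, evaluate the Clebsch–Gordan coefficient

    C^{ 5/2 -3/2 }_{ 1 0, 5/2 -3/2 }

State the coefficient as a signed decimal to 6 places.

j₁+j₂−J=1  J+j₁−j₂=1  J−j₁+j₂=4  j₁+j₂+J+1=7
(j₁±m₁, j₂±m₂, J±M) = (1,1,1,4,1,4)
P² = 576/35
sum k=0..1:
  [0] +1/6 = 1/6
  [1] −1/24 = -1/24
S = 1/8
C² = P²·S² = 9/35 ; C = +0.507093

+0.507093  (= +√(9/35))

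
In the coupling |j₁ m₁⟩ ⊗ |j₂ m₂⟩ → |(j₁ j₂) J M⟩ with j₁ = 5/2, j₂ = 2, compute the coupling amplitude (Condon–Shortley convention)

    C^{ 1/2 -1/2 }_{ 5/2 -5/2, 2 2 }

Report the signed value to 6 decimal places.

triangle: 4!*1!*0!/6! = 24/720
(j±m)!: 0!*5!*4!*0!*0!*1! = 2880
prefactor² = (2J+1)*Δ*N² = 192
  k=4: +1/(4!*0!*1!*0!*0!*0!) = 1/24
Σ = 1/24  ⇒  CG² = 192*1/24² = 1/3
CG = +√(1/3) = +0.577350

+√(1/3) = +0.577350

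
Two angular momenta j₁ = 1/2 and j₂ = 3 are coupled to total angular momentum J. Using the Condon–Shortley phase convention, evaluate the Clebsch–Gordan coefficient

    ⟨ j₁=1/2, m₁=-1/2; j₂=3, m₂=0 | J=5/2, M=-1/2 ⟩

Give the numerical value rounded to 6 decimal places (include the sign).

−√(3/7) ≈ -0.654654

√[6·1!0!5!/7! · 0!1!3!3!2!3!] = √(432/7)
  +(−1)^1/∏(1,0,0,2,0,3)! = -1/12  (running -1/12)
⟨..|..⟩ = √(432/7)·(-1/12) = -0.654654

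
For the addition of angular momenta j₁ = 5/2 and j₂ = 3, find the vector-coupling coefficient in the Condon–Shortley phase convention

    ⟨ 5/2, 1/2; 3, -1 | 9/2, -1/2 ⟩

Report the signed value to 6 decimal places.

√[10·1!4!5!/11! · 3!2!2!4!4!5!] = √(92160/77)
  +(−1)^0/∏(0,1,2,2,2,3)! = 1/48  (running 1/48)
  +(−1)^1/∏(1,0,1,1,3,4)! = -1/144  (running 1/72)
⟨..|..⟩ = √(92160/77)·(1/72) = +0.480500

+√(160/693) ≈ +0.480500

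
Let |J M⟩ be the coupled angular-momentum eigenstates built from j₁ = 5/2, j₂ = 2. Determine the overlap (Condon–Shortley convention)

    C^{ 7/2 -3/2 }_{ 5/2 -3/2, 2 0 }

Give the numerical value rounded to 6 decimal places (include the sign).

−√(2/7) = -0.534522

√[8·1!4!3!/9! · 1!4!2!2!2!5!] = √(512/7)
  +(−1)^0/∏(0,1,4,2,0,1)! = 1/48  (running 1/48)
  +(−1)^1/∏(1,0,3,1,1,2)! = -1/12  (running -1/16)
⟨..|..⟩ = √(512/7)·(-1/16) = -0.534522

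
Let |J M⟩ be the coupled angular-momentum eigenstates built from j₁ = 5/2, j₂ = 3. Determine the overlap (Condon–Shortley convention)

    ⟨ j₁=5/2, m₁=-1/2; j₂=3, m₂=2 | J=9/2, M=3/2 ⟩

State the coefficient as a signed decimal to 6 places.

triangle: 1!·4!·5!/11! = 2880/39916800
(j±m)!: 2!·3!·5!·1!·6!·3! = 6220800
prefactor² = (2J+1)·Δ·N² = 345600/77
  k=0: +1/(0!·1!·3!·5!·1!·0!) = 1/720
  k=1: −1/(1!·0!·2!·4!·2!·1!) = -1/96
Σ = -13/1440  ⇒  CG² = 345600/77·(-13/1440)² = 169/462
CG = −√(169/462) = -0.604815

−√(169/462) ≈ -0.604815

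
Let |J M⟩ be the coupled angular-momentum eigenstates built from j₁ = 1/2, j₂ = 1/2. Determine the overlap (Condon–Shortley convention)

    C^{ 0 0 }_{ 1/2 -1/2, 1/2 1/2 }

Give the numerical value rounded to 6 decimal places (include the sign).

j₁+j₂−J=1  J+j₁−j₂=0  J−j₁+j₂=0  j₁+j₂+J+1=2
(j₁±m₁, j₂±m₂, J±M) = (0,1,1,0,0,0)
P² = 1/2
sum k=1..1:
  [1] −1/1 = -1
S = -1
C² = P²·S² = 1/2 ; C = -0.707107

−√(1/2) ≈ -0.707107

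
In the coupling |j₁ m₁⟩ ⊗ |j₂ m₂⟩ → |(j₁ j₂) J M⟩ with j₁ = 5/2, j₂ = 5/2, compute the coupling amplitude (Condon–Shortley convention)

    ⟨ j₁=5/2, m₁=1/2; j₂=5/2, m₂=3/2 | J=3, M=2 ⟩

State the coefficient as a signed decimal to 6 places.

j₁+j₂−J=2  J+j₁−j₂=3  J−j₁+j₂=3  j₁+j₂+J+1=9
(j₁±m₁, j₂±m₂, J±M) = (3,2,4,1,5,1)
P² = 48
sum k=1..2:
  [1] −1/12 = -1/12
  [2] +1/24 = 1/24
S = -1/24
C² = P²·S² = 1/12 ; C = -0.288675

−√(1/12) = -0.288675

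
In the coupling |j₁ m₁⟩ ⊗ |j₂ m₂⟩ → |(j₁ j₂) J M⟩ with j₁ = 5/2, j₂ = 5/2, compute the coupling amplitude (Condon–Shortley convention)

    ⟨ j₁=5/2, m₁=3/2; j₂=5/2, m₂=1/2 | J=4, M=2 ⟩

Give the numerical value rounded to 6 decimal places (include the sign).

√[9·1!4!4!/10! · 4!1!3!2!6!2!] = √(20736/35)
  +(−1)^0/∏(0,1,1,3,3,1)! = 1/36  (running 1/36)
  +(−1)^1/∏(1,0,0,2,4,2)! = -1/96  (running 5/288)
⟨..|..⟩ = √(20736/35)·(5/288) = +0.422577

+0.422577  (= +√(5/28))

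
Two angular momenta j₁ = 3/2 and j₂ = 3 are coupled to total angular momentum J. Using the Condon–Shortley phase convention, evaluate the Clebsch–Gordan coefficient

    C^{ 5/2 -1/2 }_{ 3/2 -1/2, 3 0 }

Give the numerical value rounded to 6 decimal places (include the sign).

−√(6/35) = -0.414039

triangle: 2!×1!×4!/8! = 48/40320
(j±m)!: 1!×2!×3!×3!×2!×3! = 864
prefactor² = (2J+1)×Δ×N² = 216/35
  k=1: −1/(1!×1!×1!×2!×0!×2!) = -1/4
  k=2: +1/(2!×0!×0!×1!×1!×3!) = 1/12
Σ = -1/6  ⇒  CG² = 216/35×(-1/6)² = 6/35
CG = −√(6/35) = -0.414039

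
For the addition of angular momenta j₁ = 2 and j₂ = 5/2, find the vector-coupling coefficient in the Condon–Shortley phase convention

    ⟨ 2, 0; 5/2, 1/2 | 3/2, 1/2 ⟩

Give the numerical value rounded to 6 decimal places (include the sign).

j₁+j₂−J=3  J+j₁−j₂=1  J−j₁+j₂=2  j₁+j₂+J+1=7
(j₁±m₁, j₂±m₂, J±M) = (2,2,3,2,2,1)
P² = 32/35
sum k=1..2:
  [1] −1/4 = -1/4
  [2] +1/2 = 1/2
S = 1/4
C² = P²·S² = 2/35 ; C = +0.239046

+√(2/35) = +0.239046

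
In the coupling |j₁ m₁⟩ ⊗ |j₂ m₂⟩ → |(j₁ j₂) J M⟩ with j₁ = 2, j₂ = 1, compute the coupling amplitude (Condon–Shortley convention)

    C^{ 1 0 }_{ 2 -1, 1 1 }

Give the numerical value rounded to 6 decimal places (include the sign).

+0.547723  (= +√(3/10))

j₁+j₂−J=2  J+j₁−j₂=2  J−j₁+j₂=0  j₁+j₂+J+1=5
(j₁±m₁, j₂±m₂, J±M) = (1,3,2,0,1,1)
P² = 6/5
sum k=2..2:
  [2] +1/2 = 1/2
S = 1/2
C² = P²·S² = 3/10 ; C = +0.547723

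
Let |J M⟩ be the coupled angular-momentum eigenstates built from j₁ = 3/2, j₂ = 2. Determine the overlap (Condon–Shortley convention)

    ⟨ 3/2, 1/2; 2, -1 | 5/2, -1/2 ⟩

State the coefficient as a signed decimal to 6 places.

+√(5/14) ≈ +0.597614

j₁+j₂−J=1  J+j₁−j₂=2  J−j₁+j₂=3  j₁+j₂+J+1=7
(j₁±m₁, j₂±m₂, J±M) = (2,1,1,3,2,3)
P² = 72/35
sum k=0..1:
  [0] +1/2 = 1/2
  [1] −1/12 = -1/12
S = 5/12
C² = P²·S² = 5/14 ; C = +0.597614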